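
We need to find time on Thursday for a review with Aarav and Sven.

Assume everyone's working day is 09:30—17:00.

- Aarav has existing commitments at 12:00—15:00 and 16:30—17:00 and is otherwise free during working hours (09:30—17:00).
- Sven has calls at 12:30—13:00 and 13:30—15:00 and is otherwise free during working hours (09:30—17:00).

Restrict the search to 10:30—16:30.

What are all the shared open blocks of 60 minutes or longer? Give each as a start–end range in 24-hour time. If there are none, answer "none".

Aarav free within 09:30–17:00: 09:30–12:00, 15:00–16:30.
Sven free within 09:30–17:00: 09:30–12:30, 13:00–13:30, 15:00–17:00.
Aarav ∩ Sven: 09:30–12:00, 15:00–16:30.
Restricted to 10:30–16:30: 10:30–12:00, 15:00–16:30.
Windows ≥ 60 min: 10:30–12:00, 15:00–16:30.

10:30–12:00, 15:00–16:30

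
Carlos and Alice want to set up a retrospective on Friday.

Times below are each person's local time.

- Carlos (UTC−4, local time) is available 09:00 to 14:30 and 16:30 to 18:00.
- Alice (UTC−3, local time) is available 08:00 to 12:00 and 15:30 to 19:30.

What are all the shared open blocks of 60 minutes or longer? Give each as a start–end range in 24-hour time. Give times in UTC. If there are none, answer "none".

13:00–15:00, 20:30–22:00

Carlos → UTC: 13:00–18:30, 20:30–22:00.
Alice → UTC: 11:00–15:00, 18:30–22:30.
Carlos ∩ Alice: 13:00–15:00, 20:30–22:00.
Windows ≥ 60 min: 13:00–15:00, 20:30–22:00.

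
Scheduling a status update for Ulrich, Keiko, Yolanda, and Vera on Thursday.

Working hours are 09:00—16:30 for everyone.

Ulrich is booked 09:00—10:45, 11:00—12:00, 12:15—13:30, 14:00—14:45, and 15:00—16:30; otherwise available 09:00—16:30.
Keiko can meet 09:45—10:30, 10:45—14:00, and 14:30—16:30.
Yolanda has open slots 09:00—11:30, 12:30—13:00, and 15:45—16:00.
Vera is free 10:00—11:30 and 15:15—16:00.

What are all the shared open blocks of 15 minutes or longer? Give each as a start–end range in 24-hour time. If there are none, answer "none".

Ulrich free within 09:00–16:30: 10:45–11:00, 12:00–12:15, 13:30–14:00, 14:45–15:00.
Ulrich ∩ Keiko: 10:45–11:00, 12:00–12:15, 13:30–14:00, 14:45–15:00.
Ulrich ∩ Keiko ∩ Yolanda: 10:45–11:00.
Ulrich ∩ Keiko ∩ Yolanda ∩ Vera: 10:45–11:00.
Windows ≥ 15 min: 10:45–11:00.

10:45–11:00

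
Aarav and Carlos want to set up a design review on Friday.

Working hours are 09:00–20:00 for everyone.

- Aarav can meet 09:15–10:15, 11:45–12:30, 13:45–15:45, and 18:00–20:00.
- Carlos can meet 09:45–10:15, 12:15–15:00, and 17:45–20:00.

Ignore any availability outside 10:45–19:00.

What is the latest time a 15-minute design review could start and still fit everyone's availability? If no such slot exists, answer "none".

Aarav ∩ Carlos: 09:45–10:15, 12:15–12:30, 13:45–15:00, 18:00–20:00.
Restricted to 10:45–19:00: 12:15–12:30, 13:45–15:00, 18:00–19:00.
Windows ≥ 15 min: 12:15–12:30, 13:45–15:00, 18:00–19:00.
Latest start in the last window 18:00–19:00 is 19:00 − 15 min = 18:45.

18:45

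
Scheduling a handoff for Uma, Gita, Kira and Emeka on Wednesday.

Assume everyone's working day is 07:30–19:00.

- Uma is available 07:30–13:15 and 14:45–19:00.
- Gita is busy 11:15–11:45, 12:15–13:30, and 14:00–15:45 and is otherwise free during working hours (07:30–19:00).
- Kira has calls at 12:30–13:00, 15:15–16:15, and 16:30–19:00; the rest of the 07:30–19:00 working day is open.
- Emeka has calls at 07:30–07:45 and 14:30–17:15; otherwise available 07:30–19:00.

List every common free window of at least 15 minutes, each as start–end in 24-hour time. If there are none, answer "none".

Gita free within 07:30–19:00: 07:30–11:15, 11:45–12:15, 13:30–14:00, 15:45–19:00.
Kira free within 07:30–19:00: 07:30–12:30, 13:00–15:15, 16:15–16:30.
Emeka free within 07:30–19:00: 07:45–14:30, 17:15–19:00.
Uma ∩ Gita: 07:30–11:15, 11:45–12:15, 15:45–19:00.
Uma ∩ Gita ∩ Kira: 07:30–11:15, 11:45–12:15, 16:15–16:30.
Uma ∩ Gita ∩ Kira ∩ Emeka: 07:45–11:15, 11:45–12:15.
Windows ≥ 15 min: 07:45–11:15, 11:45–12:15.

07:45–11:15, 11:45–12:15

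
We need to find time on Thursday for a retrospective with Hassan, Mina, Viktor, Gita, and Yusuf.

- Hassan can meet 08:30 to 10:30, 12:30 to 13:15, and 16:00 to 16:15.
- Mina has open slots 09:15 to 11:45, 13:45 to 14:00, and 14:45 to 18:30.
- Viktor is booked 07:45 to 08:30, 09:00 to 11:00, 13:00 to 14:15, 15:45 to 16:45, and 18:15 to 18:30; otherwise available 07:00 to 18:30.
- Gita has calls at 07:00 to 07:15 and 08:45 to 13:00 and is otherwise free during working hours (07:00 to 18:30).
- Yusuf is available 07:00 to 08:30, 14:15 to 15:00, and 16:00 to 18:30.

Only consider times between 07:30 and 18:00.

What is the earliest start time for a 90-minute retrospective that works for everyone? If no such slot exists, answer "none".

Viktor free within 07:00–18:30: 07:00–07:45, 08:30–09:00, 11:00–13:00, 14:15–15:45, 16:45–18:15.
Gita free within 07:00–18:30: 07:15–08:45, 13:00–18:30.
Hassan ∩ Mina: 09:15–10:30, 16:00–16:15.
Hassan ∩ Mina ∩ Viktor: (none).
Hassan ∩ Mina ∩ Viktor ∩ Gita: (none).
Hassan ∩ Mina ∩ Viktor ∩ Gita ∩ Yusuf: (none).
Restricted to 07:30–18:00: (none).
Windows ≥ 90 min: (none).

none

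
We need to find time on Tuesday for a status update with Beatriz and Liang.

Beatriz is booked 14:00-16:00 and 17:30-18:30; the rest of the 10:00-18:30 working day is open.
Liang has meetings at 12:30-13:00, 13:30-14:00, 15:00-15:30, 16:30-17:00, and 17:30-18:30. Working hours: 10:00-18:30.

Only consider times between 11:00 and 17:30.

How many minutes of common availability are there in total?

Beatriz free within 10:00–18:30: 10:00–14:00, 16:00–17:30.
Liang free within 10:00–18:30: 10:00–12:30, 13:00–13:30, 14:00–15:00, 15:30–16:30, 17:00–17:30.
Beatriz ∩ Liang: 10:00–12:30, 13:00–13:30, 16:00–16:30, 17:00–17:30.
Restricted to 11:00–17:30: 11:00–12:30, 13:00–13:30, 16:00–16:30, 17:00–17:30.
Total common minutes: 90 + 30 + 30 + 30 = 180.

180 minutes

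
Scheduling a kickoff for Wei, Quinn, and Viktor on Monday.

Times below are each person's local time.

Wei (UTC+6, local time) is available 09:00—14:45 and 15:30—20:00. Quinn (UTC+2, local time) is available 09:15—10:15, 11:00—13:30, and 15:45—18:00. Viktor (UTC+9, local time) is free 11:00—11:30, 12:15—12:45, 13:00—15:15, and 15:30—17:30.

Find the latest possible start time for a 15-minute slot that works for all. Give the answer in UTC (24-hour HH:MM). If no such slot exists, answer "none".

Wei → UTC: 03:00–08:45, 09:30–14:00.
Quinn → UTC: 07:15–08:15, 09:00–11:30, 13:45–16:00.
Viktor → UTC: 02:00–02:30, 03:15–03:45, 04:00–06:15, 06:30–08:30.
Wei ∩ Quinn: 07:15–08:15, 09:30–11:30, 13:45–14:00.
Wei ∩ Quinn ∩ Viktor: 07:15–08:15.
Windows ≥ 15 min: 07:15–08:15.
Latest start in the last window 07:15–08:15 is 08:15 − 15 min = 08:00.

08:00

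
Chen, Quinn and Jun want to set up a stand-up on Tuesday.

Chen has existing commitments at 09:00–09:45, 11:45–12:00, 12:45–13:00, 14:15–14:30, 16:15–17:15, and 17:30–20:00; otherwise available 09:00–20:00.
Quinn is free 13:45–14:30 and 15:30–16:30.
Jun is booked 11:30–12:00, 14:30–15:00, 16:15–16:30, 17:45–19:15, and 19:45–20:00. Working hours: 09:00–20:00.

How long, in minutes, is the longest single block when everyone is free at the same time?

45 minutes

Chen free within 09:00–20:00: 09:45–11:45, 12:00–12:45, 13:00–14:15, 14:30–16:15, 17:15–17:30.
Jun free within 09:00–20:00: 09:00–11:30, 12:00–14:30, 15:00–16:15, 16:30–17:45, 19:15–19:45.
Chen ∩ Quinn: 13:45–14:15, 15:30–16:15.
Chen ∩ Quinn ∩ Jun: 13:45–14:15, 15:30–16:15.
Common window lengths: 30, 45 min; longest is 45.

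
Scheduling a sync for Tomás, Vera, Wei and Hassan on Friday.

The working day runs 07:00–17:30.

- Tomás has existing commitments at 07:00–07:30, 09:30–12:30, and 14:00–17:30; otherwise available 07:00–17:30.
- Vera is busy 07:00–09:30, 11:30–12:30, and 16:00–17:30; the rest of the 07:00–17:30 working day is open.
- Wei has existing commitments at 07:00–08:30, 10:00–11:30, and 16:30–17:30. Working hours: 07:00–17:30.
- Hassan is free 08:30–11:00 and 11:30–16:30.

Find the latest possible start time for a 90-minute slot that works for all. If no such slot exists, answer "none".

Tomás free within 07:00–17:30: 07:30–09:30, 12:30–14:00.
Vera free within 07:00–17:30: 09:30–11:30, 12:30–16:00.
Wei free within 07:00–17:30: 08:30–10:00, 11:30–16:30.
Tomás ∩ Vera: 12:30–14:00.
Tomás ∩ Vera ∩ Wei: 12:30–14:00.
Tomás ∩ Vera ∩ Wei ∩ Hassan: 12:30–14:00.
Windows ≥ 90 min: 12:30–14:00.
Latest start in the last window 12:30–14:00 is 14:00 − 90 min = 12:30.

12:30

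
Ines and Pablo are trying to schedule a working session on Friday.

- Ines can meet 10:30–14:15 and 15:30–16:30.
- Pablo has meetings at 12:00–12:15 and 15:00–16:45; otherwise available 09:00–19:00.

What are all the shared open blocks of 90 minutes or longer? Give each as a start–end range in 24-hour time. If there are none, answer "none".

Pablo free within 09:00–19:00: 09:00–12:00, 12:15–15:00, 16:45–19:00.
Ines ∩ Pablo: 10:30–12:00, 12:15–14:15.
Windows ≥ 90 min: 10:30–12:00, 12:15–14:15.

10:30–12:00, 12:15–14:15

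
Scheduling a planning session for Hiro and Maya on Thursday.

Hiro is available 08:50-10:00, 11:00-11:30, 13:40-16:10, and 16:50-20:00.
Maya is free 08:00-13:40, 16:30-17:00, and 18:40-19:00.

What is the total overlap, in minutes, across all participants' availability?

Hiro ∩ Maya: 08:50–10:00, 11:00–11:30, 16:50–17:00, 18:40–19:00.
Total common minutes: 70 + 30 + 10 + 20 = 130.

130 minutes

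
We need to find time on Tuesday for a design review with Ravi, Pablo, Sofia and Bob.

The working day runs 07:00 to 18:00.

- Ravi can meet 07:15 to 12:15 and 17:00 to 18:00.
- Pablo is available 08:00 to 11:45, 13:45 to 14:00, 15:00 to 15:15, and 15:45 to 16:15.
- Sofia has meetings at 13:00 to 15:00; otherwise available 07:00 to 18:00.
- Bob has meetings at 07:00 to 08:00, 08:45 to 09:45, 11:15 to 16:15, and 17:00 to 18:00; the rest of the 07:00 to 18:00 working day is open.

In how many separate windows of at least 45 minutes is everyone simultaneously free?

Sofia free within 07:00–18:00: 07:00–13:00, 15:00–18:00.
Bob free within 07:00–18:00: 08:00–08:45, 09:45–11:15, 16:15–17:00.
Ravi ∩ Pablo: 08:00–11:45.
Ravi ∩ Pablo ∩ Sofia: 08:00–11:45.
Ravi ∩ Pablo ∩ Sofia ∩ Bob: 08:00–08:45, 09:45–11:15.
Windows ≥ 45 min: 08:00–08:45, 09:45–11:15.
That's 2 windows.

2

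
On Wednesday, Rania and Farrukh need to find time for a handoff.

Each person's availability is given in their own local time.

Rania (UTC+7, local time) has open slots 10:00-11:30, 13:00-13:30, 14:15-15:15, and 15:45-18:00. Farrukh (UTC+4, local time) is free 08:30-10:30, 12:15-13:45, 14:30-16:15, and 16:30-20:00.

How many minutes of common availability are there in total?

120 minutes

Rania → UTC: 03:00–04:30, 06:00–06:30, 07:15–08:15, 08:45–11:00.
Farrukh → UTC: 04:30–06:30, 08:15–09:45, 10:30–12:15, 12:30–16:00.
Rania ∩ Farrukh: 06:00–06:30, 08:45–09:45, 10:30–11:00.
Total common minutes: 30 + 60 + 30 = 120.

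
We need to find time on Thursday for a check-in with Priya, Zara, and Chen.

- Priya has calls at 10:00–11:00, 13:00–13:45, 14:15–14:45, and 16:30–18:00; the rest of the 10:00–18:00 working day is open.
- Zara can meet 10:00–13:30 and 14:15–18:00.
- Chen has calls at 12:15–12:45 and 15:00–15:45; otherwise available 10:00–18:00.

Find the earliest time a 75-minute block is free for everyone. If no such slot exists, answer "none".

Priya free within 10:00–18:00: 11:00–13:00, 13:45–14:15, 14:45–16:30.
Chen free within 10:00–18:00: 10:00–12:15, 12:45–15:00, 15:45–18:00.
Priya ∩ Zara: 11:00–13:00, 14:45–16:30.
Priya ∩ Zara ∩ Chen: 11:00–12:15, 12:45–13:00, 14:45–15:00, 15:45–16:30.
Windows ≥ 75 min: 11:00–12:15.
Earliest such window starts at 11:00.

11:00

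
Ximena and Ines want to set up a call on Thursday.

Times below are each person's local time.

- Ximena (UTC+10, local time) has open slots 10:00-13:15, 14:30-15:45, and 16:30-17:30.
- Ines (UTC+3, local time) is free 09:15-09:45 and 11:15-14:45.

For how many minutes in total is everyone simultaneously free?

15 minutes

Ximena → UTC: 00:00–03:15, 04:30–05:45, 06:30–07:30.
Ines → UTC: 06:15–06:45, 08:15–11:45.
Ximena ∩ Ines: 06:30–06:45.
Total common minutes: 15.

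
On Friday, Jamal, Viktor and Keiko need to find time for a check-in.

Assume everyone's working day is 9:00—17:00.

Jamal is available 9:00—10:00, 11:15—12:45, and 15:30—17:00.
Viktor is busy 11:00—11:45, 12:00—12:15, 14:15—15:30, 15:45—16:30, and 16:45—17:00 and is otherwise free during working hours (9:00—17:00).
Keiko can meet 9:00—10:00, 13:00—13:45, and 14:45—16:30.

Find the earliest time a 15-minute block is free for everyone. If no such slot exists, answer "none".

Viktor free within 09:00–17:00: 09:00–11:00, 11:45–12:00, 12:15–14:15, 15:30–15:45, 16:30–16:45.
Jamal ∩ Viktor: 09:00–10:00, 11:45–12:00, 12:15–12:45, 15:30–15:45, 16:30–16:45.
Jamal ∩ Viktor ∩ Keiko: 09:00–10:00, 15:30–15:45.
Windows ≥ 15 min: 09:00–10:00, 15:30–15:45.
Earliest such window starts at 09:00.

09:00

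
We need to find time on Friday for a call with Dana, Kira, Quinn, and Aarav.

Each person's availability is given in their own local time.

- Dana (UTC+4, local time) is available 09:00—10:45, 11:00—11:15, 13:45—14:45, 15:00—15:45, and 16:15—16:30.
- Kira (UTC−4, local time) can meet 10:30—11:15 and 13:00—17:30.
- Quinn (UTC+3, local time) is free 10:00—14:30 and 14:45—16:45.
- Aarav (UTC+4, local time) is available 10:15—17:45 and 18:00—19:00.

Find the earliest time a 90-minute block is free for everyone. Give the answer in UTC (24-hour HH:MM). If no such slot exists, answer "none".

none

Dana → UTC: 05:00–06:45, 07:00–07:15, 09:45–10:45, 11:00–11:45, 12:15–12:30.
Kira → UTC: 14:30–15:15, 17:00–21:30.
Quinn → UTC: 07:00–11:30, 11:45–13:45.
Aarav → UTC: 06:15–13:45, 14:00–15:00.
Dana ∩ Kira: (none).
Dana ∩ Kira ∩ Quinn: (none).
Dana ∩ Kira ∩ Quinn ∩ Aarav: (none).
Windows ≥ 90 min: (none).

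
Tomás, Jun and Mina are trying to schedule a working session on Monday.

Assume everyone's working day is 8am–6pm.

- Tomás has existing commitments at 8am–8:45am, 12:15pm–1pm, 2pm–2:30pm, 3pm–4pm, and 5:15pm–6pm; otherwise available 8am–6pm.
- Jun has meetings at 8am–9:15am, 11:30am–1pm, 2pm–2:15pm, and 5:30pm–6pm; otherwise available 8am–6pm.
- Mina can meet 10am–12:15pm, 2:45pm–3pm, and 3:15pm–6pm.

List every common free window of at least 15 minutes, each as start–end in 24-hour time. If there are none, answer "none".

10:00–11:30, 14:45–15:00, 16:00–17:15

Tomás free within 08:00–18:00: 08:45–12:15, 13:00–14:00, 14:30–15:00, 16:00–17:15.
Jun free within 08:00–18:00: 09:15–11:30, 13:00–14:00, 14:15–17:30.
Tomás ∩ Jun: 09:15–11:30, 13:00–14:00, 14:30–15:00, 16:00–17:15.
Tomás ∩ Jun ∩ Mina: 10:00–11:30, 14:45–15:00, 16:00–17:15.
Windows ≥ 15 min: 10:00–11:30, 14:45–15:00, 16:00–17:15.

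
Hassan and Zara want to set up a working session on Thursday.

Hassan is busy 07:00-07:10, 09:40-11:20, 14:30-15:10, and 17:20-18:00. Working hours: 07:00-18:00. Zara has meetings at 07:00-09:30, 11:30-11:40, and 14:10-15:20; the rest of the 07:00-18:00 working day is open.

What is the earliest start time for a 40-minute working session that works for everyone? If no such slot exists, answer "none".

11:40

Hassan free within 07:00–18:00: 07:10–09:40, 11:20–14:30, 15:10–17:20.
Zara free within 07:00–18:00: 09:30–11:30, 11:40–14:10, 15:20–18:00.
Hassan ∩ Zara: 09:30–09:40, 11:20–11:30, 11:40–14:10, 15:20–17:20.
Windows ≥ 40 min: 11:40–14:10, 15:20–17:20.
Earliest such window starts at 11:40.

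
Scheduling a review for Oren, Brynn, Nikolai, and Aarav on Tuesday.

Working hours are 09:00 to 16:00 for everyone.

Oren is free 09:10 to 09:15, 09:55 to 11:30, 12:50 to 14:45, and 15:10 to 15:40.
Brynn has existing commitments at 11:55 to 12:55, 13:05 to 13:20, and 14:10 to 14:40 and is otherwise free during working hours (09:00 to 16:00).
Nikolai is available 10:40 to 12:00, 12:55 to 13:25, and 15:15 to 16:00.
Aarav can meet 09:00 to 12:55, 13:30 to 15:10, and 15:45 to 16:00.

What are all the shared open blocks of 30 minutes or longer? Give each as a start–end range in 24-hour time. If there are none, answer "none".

10:40–11:30

Brynn free within 09:00–16:00: 09:00–11:55, 12:55–13:05, 13:20–14:10, 14:40–16:00.
Oren ∩ Brynn: 09:10–09:15, 09:55–11:30, 12:55–13:05, 13:20–14:10, 14:40–14:45, 15:10–15:40.
Oren ∩ Brynn ∩ Nikolai: 10:40–11:30, 12:55–13:05, 13:20–13:25, 15:15–15:40.
Oren ∩ Brynn ∩ Nikolai ∩ Aarav: 10:40–11:30.
Windows ≥ 30 min: 10:40–11:30.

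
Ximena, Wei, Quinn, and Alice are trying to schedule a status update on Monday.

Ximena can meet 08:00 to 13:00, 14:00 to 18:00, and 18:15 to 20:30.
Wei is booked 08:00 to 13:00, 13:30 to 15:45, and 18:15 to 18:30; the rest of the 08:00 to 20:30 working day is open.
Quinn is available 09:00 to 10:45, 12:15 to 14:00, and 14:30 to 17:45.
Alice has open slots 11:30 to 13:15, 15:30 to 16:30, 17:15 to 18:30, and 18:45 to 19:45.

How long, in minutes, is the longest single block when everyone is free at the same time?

45 minutes

Wei free within 08:00–20:30: 13:00–13:30, 15:45–18:15, 18:30–20:30.
Ximena ∩ Wei: 15:45–18:00, 18:30–20:30.
Ximena ∩ Wei ∩ Quinn: 15:45–17:45.
Ximena ∩ Wei ∩ Quinn ∩ Alice: 15:45–16:30, 17:15–17:45.
Common window lengths: 45, 30 min; longest is 45.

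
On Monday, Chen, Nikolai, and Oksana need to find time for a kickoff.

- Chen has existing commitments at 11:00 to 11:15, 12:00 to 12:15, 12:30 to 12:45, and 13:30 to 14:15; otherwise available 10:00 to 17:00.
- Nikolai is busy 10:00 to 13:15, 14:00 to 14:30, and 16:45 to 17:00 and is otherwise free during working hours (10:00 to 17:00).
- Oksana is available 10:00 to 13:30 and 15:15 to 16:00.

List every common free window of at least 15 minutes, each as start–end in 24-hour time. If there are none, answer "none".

Chen free within 10:00–17:00: 10:00–11:00, 11:15–12:00, 12:15–12:30, 12:45–13:30, 14:15–17:00.
Nikolai free within 10:00–17:00: 13:15–14:00, 14:30–16:45.
Chen ∩ Nikolai: 13:15–13:30, 14:30–16:45.
Chen ∩ Nikolai ∩ Oksana: 13:15–13:30, 15:15–16:00.
Windows ≥ 15 min: 13:15–13:30, 15:15–16:00.

13:15–13:30, 15:15–16:00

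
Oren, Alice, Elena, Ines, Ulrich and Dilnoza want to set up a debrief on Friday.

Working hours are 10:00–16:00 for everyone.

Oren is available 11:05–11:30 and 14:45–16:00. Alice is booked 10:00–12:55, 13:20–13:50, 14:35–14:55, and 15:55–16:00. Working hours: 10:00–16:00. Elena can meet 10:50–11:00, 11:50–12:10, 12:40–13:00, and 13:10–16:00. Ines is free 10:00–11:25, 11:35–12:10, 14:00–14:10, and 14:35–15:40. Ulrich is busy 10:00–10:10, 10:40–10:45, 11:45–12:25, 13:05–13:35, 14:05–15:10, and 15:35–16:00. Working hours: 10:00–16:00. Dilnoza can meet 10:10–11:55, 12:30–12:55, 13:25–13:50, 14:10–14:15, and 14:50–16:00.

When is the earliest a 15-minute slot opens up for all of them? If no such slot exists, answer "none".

Alice free within 10:00–16:00: 12:55–13:20, 13:50–14:35, 14:55–15:55.
Ulrich free within 10:00–16:00: 10:10–10:40, 10:45–11:45, 12:25–13:05, 13:35–14:05, 15:10–15:35.
Oren ∩ Alice: 14:55–15:55.
Oren ∩ Alice ∩ Elena: 14:55–15:55.
Oren ∩ Alice ∩ Elena ∩ Ines: 14:55–15:40.
Oren ∩ Alice ∩ Elena ∩ Ines ∩ Ulrich: 15:10–15:35.
Oren ∩ Alice ∩ Elena ∩ Ines ∩ Ulrich ∩ Dilnoza: 15:10–15:35.
Windows ≥ 15 min: 15:10–15:35.
Earliest such window starts at 15:10.

15:10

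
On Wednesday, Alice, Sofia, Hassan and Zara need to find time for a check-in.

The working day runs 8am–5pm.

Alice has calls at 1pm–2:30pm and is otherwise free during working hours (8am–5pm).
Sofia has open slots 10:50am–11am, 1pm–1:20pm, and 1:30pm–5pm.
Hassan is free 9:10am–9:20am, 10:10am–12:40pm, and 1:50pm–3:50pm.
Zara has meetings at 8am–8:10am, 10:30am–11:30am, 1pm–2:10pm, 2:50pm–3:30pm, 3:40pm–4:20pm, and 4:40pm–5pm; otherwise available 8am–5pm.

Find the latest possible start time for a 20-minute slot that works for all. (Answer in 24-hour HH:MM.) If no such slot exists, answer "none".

Alice free within 08:00–17:00: 08:00–13:00, 14:30–17:00.
Zara free within 08:00–17:00: 08:10–10:30, 11:30–13:00, 14:10–14:50, 15:30–15:40, 16:20–16:40.
Alice ∩ Sofia: 10:50–11:00, 14:30–17:00.
Alice ∩ Sofia ∩ Hassan: 10:50–11:00, 14:30–15:50.
Alice ∩ Sofia ∩ Hassan ∩ Zara: 14:30–14:50, 15:30–15:40.
Windows ≥ 20 min: 14:30–14:50.
Latest start in the last window 14:30–14:50 is 14:50 − 20 min = 14:30.

14:30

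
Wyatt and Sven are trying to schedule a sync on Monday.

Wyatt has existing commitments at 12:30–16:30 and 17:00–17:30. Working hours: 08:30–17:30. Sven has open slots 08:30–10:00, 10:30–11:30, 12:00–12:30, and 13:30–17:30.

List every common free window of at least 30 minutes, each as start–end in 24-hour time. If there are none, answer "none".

Wyatt free within 08:30–17:30: 08:30–12:30, 16:30–17:00.
Wyatt ∩ Sven: 08:30–10:00, 10:30–11:30, 12:00–12:30, 16:30–17:00.
Windows ≥ 30 min: 08:30–10:00, 10:30–11:30, 12:00–12:30, 16:30–17:00.

08:30–10:00, 10:30–11:30, 12:00–12:30, 16:30–17:00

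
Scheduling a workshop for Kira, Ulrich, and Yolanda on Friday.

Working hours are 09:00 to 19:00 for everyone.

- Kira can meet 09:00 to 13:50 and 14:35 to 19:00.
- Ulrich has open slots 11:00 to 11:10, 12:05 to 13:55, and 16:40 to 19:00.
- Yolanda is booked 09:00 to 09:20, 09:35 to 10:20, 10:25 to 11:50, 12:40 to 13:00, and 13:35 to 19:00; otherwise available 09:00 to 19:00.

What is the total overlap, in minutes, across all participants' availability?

70 minutes

Yolanda free within 09:00–19:00: 09:20–09:35, 10:20–10:25, 11:50–12:40, 13:00–13:35.
Kira ∩ Ulrich: 11:00–11:10, 12:05–13:50, 16:40–19:00.
Kira ∩ Ulrich ∩ Yolanda: 12:05–12:40, 13:00–13:35.
Total common minutes: 35 + 35 = 70.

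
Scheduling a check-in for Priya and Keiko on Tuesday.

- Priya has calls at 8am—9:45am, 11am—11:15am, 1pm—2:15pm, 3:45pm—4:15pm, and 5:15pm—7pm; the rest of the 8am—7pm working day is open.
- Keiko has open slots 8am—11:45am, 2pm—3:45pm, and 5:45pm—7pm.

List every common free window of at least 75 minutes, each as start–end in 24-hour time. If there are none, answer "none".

Priya free within 08:00–19:00: 09:45–11:00, 11:15–13:00, 14:15–15:45, 16:15–17:15.
Priya ∩ Keiko: 09:45–11:00, 11:15–11:45, 14:15–15:45.
Windows ≥ 75 min: 09:45–11:00, 14:15–15:45.

09:45–11:00, 14:15–15:45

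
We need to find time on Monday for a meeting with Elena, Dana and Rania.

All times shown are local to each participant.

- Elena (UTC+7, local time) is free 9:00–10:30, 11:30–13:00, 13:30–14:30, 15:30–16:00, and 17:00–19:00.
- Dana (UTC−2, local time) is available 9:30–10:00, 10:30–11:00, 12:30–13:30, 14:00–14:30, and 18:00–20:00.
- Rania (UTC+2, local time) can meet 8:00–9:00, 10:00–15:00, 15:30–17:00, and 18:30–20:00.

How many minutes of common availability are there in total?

30 minutes

Elena → UTC: 02:00–03:30, 04:30–06:00, 06:30–07:30, 08:30–09:00, 10:00–12:00.
Dana → UTC: 11:30–12:00, 12:30–13:00, 14:30–15:30, 16:00–16:30, 20:00–22:00.
Rania → UTC: 06:00–07:00, 08:00–13:00, 13:30–15:00, 16:30–18:00.
Elena ∩ Dana: 11:30–12:00.
Elena ∩ Dana ∩ Rania: 11:30–12:00.
Total common minutes: 30.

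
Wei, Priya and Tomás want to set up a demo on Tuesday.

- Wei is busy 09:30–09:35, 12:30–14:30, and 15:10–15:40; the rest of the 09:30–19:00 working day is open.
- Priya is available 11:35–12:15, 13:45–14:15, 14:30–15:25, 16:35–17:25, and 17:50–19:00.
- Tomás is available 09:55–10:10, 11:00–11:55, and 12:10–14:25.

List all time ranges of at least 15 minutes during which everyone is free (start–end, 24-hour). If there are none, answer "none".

11:35–11:55

Wei free within 09:30–19:00: 09:35–12:30, 14:30–15:10, 15:40–19:00.
Wei ∩ Priya: 11:35–12:15, 14:30–15:10, 16:35–17:25, 17:50–19:00.
Wei ∩ Priya ∩ Tomás: 11:35–11:55, 12:10–12:15.
Windows ≥ 15 min: 11:35–11:55.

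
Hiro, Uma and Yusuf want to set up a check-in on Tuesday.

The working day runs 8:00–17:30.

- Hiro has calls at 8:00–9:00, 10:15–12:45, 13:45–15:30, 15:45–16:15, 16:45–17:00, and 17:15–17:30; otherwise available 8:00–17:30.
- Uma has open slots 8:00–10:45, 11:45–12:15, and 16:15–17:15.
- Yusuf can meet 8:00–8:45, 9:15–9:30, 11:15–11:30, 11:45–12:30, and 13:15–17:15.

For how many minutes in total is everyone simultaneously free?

60 minutes

Hiro free within 08:00–17:30: 09:00–10:15, 12:45–13:45, 15:30–15:45, 16:15–16:45, 17:00–17:15.
Hiro ∩ Uma: 09:00–10:15, 16:15–16:45, 17:00–17:15.
Hiro ∩ Uma ∩ Yusuf: 09:15–09:30, 16:15–16:45, 17:00–17:15.
Total common minutes: 15 + 30 + 15 = 60.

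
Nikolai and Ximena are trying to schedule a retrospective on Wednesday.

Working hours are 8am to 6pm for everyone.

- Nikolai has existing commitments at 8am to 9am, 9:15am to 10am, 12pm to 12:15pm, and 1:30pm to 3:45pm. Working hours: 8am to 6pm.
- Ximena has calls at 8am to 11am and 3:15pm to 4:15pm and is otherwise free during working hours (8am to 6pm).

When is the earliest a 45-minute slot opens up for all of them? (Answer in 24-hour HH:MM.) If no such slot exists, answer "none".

Nikolai free within 08:00–18:00: 09:00–09:15, 10:00–12:00, 12:15–13:30, 15:45–18:00.
Ximena free within 08:00–18:00: 11:00–15:15, 16:15–18:00.
Nikolai ∩ Ximena: 11:00–12:00, 12:15–13:30, 16:15–18:00.
Windows ≥ 45 min: 11:00–12:00, 12:15–13:30, 16:15–18:00.
Earliest such window starts at 11:00.

11:00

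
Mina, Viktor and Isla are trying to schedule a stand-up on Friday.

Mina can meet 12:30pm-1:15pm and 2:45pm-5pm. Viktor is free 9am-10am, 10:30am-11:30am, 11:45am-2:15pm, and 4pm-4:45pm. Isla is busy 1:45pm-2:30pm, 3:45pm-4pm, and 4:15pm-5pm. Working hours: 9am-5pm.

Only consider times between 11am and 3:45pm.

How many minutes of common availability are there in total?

45 minutes

Isla free within 09:00–17:00: 09:00–13:45, 14:30–15:45, 16:00–16:15.
Mina ∩ Viktor: 12:30–13:15, 16:00–16:45.
Mina ∩ Viktor ∩ Isla: 12:30–13:15, 16:00–16:15.
Restricted to 11:00–15:45: 12:30–13:15.
Total common minutes: 45.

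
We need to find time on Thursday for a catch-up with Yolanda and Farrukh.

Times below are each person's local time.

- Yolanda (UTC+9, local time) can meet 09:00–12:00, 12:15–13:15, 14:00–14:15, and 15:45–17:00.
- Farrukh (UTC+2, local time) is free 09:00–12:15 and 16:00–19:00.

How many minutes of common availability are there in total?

Yolanda → UTC: 00:00–03:00, 03:15–04:15, 05:00–05:15, 06:45–08:00.
Farrukh → UTC: 07:00–10:15, 14:00–17:00.
Yolanda ∩ Farrukh: 07:00–08:00.
Total common minutes: 60.

60 minutes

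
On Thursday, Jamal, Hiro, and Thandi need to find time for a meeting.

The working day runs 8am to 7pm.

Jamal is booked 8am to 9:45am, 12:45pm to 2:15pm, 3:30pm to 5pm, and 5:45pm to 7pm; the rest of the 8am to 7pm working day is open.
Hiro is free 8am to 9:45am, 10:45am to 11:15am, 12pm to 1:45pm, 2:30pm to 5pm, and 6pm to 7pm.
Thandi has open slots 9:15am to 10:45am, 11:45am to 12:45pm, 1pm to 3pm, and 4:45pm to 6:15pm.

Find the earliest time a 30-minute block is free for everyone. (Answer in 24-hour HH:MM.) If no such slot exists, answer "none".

Jamal free within 08:00–19:00: 09:45–12:45, 14:15–15:30, 17:00–17:45.
Jamal ∩ Hiro: 10:45–11:15, 12:00–12:45, 14:30–15:30.
Jamal ∩ Hiro ∩ Thandi: 12:00–12:45, 14:30–15:00.
Windows ≥ 30 min: 12:00–12:45, 14:30–15:00.
Earliest such window starts at 12:00.

12:00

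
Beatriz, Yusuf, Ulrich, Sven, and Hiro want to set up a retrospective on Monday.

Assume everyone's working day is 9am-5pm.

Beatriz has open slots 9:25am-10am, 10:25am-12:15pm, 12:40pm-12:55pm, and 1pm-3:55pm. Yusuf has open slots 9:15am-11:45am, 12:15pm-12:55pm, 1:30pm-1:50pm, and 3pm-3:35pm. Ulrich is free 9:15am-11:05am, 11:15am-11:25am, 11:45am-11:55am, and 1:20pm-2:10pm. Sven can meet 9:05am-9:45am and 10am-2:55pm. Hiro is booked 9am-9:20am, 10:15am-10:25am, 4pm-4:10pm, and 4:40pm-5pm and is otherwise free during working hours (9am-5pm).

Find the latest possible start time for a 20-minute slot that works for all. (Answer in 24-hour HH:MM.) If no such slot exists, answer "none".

Hiro free within 09:00–17:00: 09:20–10:15, 10:25–16:00, 16:10–16:40.
Beatriz ∩ Yusuf: 09:25–10:00, 10:25–11:45, 12:40–12:55, 13:30–13:50, 15:00–15:35.
Beatriz ∩ Yusuf ∩ Ulrich: 09:25–10:00, 10:25–11:05, 11:15–11:25, 13:30–13:50.
Beatriz ∩ Yusuf ∩ Ulrich ∩ Sven: 09:25–09:45, 10:25–11:05, 11:15–11:25, 13:30–13:50.
Beatriz ∩ Yusuf ∩ Ulrich ∩ Sven ∩ Hiro: 09:25–09:45, 10:25–11:05, 11:15–11:25, 13:30–13:50.
Windows ≥ 20 min: 09:25–09:45, 10:25–11:05, 13:30–13:50.
Latest start in the last window 13:30–13:50 is 13:50 − 20 min = 13:30.

13:30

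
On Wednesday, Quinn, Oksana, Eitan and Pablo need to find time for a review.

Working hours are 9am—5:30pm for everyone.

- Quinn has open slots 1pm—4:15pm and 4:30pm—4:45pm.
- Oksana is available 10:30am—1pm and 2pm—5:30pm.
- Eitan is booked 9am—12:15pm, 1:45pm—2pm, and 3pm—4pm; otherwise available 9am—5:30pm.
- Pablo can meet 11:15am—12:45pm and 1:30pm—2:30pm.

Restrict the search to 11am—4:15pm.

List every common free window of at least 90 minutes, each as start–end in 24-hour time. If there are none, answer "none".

Eitan free within 09:00–17:30: 12:15–13:45, 14:00–15:00, 16:00–17:30.
Quinn ∩ Oksana: 14:00–16:15, 16:30–16:45.
Quinn ∩ Oksana ∩ Eitan: 14:00–15:00, 16:00–16:15, 16:30–16:45.
Quinn ∩ Oksana ∩ Eitan ∩ Pablo: 14:00–14:30.
Restricted to 11:00–16:15: 14:00–14:30.
Windows ≥ 90 min: (none).

none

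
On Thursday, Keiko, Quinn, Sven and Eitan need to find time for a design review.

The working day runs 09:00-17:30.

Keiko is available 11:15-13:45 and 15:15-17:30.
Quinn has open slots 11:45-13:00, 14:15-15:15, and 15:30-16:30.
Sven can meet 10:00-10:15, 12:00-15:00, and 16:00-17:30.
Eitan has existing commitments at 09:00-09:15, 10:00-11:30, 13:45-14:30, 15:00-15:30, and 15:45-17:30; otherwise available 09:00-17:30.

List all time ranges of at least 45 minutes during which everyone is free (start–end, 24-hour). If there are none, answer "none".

12:00–13:00

Eitan free within 09:00–17:30: 09:15–10:00, 11:30–13:45, 14:30–15:00, 15:30–15:45.
Keiko ∩ Quinn: 11:45–13:00, 15:30–16:30.
Keiko ∩ Quinn ∩ Sven: 12:00–13:00, 16:00–16:30.
Keiko ∩ Quinn ∩ Sven ∩ Eitan: 12:00–13:00.
Windows ≥ 45 min: 12:00–13:00.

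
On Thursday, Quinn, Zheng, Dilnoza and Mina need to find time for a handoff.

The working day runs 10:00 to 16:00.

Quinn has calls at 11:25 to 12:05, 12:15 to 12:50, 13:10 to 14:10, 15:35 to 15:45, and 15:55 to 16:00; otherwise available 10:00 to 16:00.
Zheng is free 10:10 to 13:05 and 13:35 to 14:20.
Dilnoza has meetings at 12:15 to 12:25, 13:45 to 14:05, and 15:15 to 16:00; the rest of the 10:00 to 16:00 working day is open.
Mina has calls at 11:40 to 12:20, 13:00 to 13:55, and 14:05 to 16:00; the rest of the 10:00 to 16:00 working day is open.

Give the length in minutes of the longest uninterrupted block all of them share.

75 minutes

Quinn free within 10:00–16:00: 10:00–11:25, 12:05–12:15, 12:50–13:10, 14:10–15:35, 15:45–15:55.
Dilnoza free within 10:00–16:00: 10:00–12:15, 12:25–13:45, 14:05–15:15.
Mina free within 10:00–16:00: 10:00–11:40, 12:20–13:00, 13:55–14:05.
Quinn ∩ Zheng: 10:10–11:25, 12:05–12:15, 12:50–13:05, 14:10–14:20.
Quinn ∩ Zheng ∩ Dilnoza: 10:10–11:25, 12:05–12:15, 12:50–13:05, 14:10–14:20.
Quinn ∩ Zheng ∩ Dilnoza ∩ Mina: 10:10–11:25, 12:50–13:00.
Common window lengths: 75, 10 min; longest is 75.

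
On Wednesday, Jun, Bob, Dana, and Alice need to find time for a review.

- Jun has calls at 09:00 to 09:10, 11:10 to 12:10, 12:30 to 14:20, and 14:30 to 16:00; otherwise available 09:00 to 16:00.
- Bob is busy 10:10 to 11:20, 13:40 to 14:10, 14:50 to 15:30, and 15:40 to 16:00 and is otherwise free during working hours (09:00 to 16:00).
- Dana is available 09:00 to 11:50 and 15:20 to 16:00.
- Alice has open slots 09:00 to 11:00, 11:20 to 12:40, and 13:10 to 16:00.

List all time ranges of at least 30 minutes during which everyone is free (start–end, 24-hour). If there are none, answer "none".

Jun free within 09:00–16:00: 09:10–11:10, 12:10–12:30, 14:20–14:30.
Bob free within 09:00–16:00: 09:00–10:10, 11:20–13:40, 14:10–14:50, 15:30–15:40.
Jun ∩ Bob: 09:10–10:10, 12:10–12:30, 14:20–14:30.
Jun ∩ Bob ∩ Dana: 09:10–10:10.
Jun ∩ Bob ∩ Dana ∩ Alice: 09:10–10:10.
Windows ≥ 30 min: 09:10–10:10.

09:10–10:10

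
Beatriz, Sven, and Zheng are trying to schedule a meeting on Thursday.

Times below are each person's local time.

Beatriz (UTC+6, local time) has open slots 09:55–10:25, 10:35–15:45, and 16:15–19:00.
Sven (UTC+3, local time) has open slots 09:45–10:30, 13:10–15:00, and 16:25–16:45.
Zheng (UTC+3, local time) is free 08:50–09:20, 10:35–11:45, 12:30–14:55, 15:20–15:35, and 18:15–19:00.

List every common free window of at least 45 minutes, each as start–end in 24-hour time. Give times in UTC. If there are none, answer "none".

Beatriz → UTC: 03:55–04:25, 04:35–09:45, 10:15–13:00.
Sven → UTC: 06:45–07:30, 10:10–12:00, 13:25–13:45.
Zheng → UTC: 05:50–06:20, 07:35–08:45, 09:30–11:55, 12:20–12:35, 15:15–16:00.
Beatriz ∩ Sven: 06:45–07:30, 10:15–12:00.
Beatriz ∩ Sven ∩ Zheng: 10:15–11:55.
Windows ≥ 45 min: 10:15–11:55.

10:15–11:55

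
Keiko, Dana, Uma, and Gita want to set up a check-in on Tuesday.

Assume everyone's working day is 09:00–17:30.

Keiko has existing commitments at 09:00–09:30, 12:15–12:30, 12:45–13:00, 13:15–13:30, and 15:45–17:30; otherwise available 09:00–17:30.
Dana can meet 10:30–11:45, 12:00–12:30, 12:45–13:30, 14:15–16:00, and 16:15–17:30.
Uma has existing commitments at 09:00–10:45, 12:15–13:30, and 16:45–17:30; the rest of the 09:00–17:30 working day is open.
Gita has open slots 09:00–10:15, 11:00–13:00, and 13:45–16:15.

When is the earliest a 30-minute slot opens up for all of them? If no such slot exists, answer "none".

Keiko free within 09:00–17:30: 09:30–12:15, 12:30–12:45, 13:00–13:15, 13:30–15:45.
Uma free within 09:00–17:30: 10:45–12:15, 13:30–16:45.
Keiko ∩ Dana: 10:30–11:45, 12:00–12:15, 13:00–13:15, 14:15–15:45.
Keiko ∩ Dana ∩ Uma: 10:45–11:45, 12:00–12:15, 14:15–15:45.
Keiko ∩ Dana ∩ Uma ∩ Gita: 11:00–11:45, 12:00–12:15, 14:15–15:45.
Windows ≥ 30 min: 11:00–11:45, 14:15–15:45.
Earliest such window starts at 11:00.

11:00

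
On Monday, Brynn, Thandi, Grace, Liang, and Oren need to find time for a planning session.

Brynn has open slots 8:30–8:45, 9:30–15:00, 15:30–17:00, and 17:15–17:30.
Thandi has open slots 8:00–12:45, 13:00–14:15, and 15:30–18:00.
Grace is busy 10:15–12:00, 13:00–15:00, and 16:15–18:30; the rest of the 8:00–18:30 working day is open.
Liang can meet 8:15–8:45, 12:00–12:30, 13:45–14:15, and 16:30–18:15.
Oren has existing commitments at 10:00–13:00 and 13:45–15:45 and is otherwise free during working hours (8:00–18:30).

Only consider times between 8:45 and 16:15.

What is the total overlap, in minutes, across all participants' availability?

0 minutes

Grace free within 08:00–18:30: 08:00–10:15, 12:00–13:00, 15:00–16:15.
Oren free within 08:00–18:30: 08:00–10:00, 13:00–13:45, 15:45–18:30.
Brynn ∩ Thandi: 08:30–08:45, 09:30–12:45, 13:00–14:15, 15:30–17:00, 17:15–17:30.
Brynn ∩ Thandi ∩ Grace: 08:30–08:45, 09:30–10:15, 12:00–12:45, 15:30–16:15.
Brynn ∩ Thandi ∩ Grace ∩ Liang: 08:30–08:45, 12:00–12:30.
Brynn ∩ Thandi ∩ Grace ∩ Liang ∩ Oren: 08:30–08:45.
Restricted to 08:45–16:15: (none).
Total common minutes: 0.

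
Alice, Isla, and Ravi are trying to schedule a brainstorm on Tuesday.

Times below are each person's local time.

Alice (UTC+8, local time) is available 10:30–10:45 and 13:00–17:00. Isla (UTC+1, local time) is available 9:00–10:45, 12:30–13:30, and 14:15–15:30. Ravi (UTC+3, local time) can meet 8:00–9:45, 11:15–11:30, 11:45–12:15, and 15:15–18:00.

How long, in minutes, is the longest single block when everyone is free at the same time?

15 minutes

Alice → UTC: 02:30–02:45, 05:00–09:00.
Isla → UTC: 08:00–09:45, 11:30–12:30, 13:15–14:30.
Ravi → UTC: 05:00–06:45, 08:15–08:30, 08:45–09:15, 12:15–15:00.
Alice ∩ Isla: 08:00–09:00.
Alice ∩ Isla ∩ Ravi: 08:15–08:30, 08:45–09:00.
Common window lengths: 15, 15 min; longest is 15.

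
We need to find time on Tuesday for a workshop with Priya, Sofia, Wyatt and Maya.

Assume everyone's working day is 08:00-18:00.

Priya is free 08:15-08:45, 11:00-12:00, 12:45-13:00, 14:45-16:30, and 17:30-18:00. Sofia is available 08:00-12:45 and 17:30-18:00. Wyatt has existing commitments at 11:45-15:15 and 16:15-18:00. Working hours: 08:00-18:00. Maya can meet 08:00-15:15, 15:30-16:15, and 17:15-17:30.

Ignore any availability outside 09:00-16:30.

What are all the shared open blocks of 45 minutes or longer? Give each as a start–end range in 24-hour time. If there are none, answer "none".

11:00–11:45

Wyatt free within 08:00–18:00: 08:00–11:45, 15:15–16:15.
Priya ∩ Sofia: 08:15–08:45, 11:00–12:00, 17:30–18:00.
Priya ∩ Sofia ∩ Wyatt: 08:15–08:45, 11:00–11:45.
Priya ∩ Sofia ∩ Wyatt ∩ Maya: 08:15–08:45, 11:00–11:45.
Restricted to 09:00–16:30: 11:00–11:45.
Windows ≥ 45 min: 11:00–11:45.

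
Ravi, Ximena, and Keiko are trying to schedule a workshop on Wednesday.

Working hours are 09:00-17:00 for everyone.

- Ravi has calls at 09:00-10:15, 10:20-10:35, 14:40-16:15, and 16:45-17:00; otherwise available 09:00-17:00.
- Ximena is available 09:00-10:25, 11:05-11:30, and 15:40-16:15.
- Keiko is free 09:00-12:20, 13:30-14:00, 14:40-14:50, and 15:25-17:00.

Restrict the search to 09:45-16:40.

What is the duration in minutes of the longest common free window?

25 minutes

Ravi free within 09:00–17:00: 10:15–10:20, 10:35–14:40, 16:15–16:45.
Ravi ∩ Ximena: 10:15–10:20, 11:05–11:30.
Ravi ∩ Ximena ∩ Keiko: 10:15–10:20, 11:05–11:30.
Restricted to 09:45–16:40: 10:15–10:20, 11:05–11:30.
Common window lengths: 5, 25 min; longest is 25.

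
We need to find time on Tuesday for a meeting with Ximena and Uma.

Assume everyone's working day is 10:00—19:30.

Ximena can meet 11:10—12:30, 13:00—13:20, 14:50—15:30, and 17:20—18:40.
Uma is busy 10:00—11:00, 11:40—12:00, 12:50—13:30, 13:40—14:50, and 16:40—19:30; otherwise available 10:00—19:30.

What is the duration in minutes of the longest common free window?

40 minutes

Uma free within 10:00–19:30: 11:00–11:40, 12:00–12:50, 13:30–13:40, 14:50–16:40.
Ximena ∩ Uma: 11:10–11:40, 12:00–12:30, 14:50–15:30.
Common window lengths: 30, 30, 40 min; longest is 40.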